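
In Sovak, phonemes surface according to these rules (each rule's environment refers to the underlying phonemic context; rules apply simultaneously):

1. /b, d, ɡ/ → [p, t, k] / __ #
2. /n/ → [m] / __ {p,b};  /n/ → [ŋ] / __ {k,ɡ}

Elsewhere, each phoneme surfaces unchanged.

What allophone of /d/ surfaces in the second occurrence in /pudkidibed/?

[d]

/d/ (between /i/ and /i/) is in the target of rule 1 but the environment (word-finally) is not met → [d].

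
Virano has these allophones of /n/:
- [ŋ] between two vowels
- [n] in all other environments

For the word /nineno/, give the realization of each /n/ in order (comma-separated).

Occurrence 1 (position 1): no conditioning environment matches → elsewhere allophone [n].
Occurrence 2 (position 3): between two vowels → [ŋ].
Occurrence 3 (position 5): between two vowels → [ŋ].

[n], [ŋ], [ŋ]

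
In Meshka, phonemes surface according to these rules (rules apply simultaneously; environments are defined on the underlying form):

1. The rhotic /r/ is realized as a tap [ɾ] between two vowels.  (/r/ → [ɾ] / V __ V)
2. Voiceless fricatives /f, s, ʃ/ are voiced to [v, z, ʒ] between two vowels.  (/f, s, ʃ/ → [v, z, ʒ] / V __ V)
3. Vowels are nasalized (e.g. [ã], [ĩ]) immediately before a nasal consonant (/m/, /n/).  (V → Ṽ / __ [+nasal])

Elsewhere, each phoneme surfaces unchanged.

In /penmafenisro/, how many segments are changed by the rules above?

Segments that undergo a rule: /e/ → [ẽ] (rule 3); /f/ → [v] (rule 2); /e/ → [ẽ] (rule 3).
All other segments surface unchanged.

3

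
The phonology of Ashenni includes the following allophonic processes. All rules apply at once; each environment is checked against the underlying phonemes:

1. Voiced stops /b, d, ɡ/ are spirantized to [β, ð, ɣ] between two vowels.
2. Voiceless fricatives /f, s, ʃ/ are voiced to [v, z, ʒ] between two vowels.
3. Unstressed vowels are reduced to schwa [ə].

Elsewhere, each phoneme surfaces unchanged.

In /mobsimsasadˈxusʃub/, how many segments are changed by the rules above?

6

Segments that undergo a rule: /o/ → [ə] (rule 3); /i/ → [ə] (rule 3); /a/ → [ə] (rule 3); /s/ → [z] (rule 2); /a/ → [ə] (rule 3); /u/ → [ə] (rule 3).
All other segments surface unchanged.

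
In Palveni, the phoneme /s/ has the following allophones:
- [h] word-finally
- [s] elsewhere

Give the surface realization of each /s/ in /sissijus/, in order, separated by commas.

[s], [s], [s], [h]

Occurrence 1 (position 1): no conditioning environment matches → elsewhere allophone [s].
Occurrence 2 (position 3): no conditioning environment matches → elsewhere allophone [s].
Occurrence 3 (position 4): no conditioning environment matches → elsewhere allophone [s].
Occurrence 4 (position 8): word-finally → [h].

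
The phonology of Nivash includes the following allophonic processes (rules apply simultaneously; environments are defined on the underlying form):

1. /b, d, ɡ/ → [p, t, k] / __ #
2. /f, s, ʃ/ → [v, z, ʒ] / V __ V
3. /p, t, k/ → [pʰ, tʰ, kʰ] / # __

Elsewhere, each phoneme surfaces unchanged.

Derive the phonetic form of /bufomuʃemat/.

/b/ (word-initial) fails the environment for rule 1, so it stays [b].
/u/ (between /b/ and /f/): no rule targets it → [u].
/f/ (between /u/ and /o/): between two vowels, so rule 2 applies → [v].
/o/ (between /f/ and /m/): no rule targets it → [o].
/m/ (between /o/ and /u/) is unaffected → [m].
/u/ (between /m/ and /ʃ/) is unaffected → [u].
/ʃ/ — between /u/ and /e/, between two vowels — surfaces as [ʒ] (rule 2).
/e/ — not in any rule's target class → [e].
/m/ (between /e/ and /a/) is unaffected → [m].
/a/ — not in any rule's target class → [a].
/t/ (word-final) is in the target of rule 3 but the environment (word-initially) is not met → [t].

[buvomuʒemat]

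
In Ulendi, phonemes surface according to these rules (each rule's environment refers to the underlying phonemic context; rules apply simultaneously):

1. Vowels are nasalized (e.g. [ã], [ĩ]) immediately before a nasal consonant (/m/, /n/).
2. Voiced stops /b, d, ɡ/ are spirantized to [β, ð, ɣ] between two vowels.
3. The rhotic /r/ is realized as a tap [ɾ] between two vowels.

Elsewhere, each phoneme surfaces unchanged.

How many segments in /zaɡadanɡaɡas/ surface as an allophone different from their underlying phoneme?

Segments that undergo a rule: /ɡ/ → [ɣ] (rule 2); /d/ → [ð] (rule 2); /a/ → [ã] (rule 1); /ɡ/ → [ɣ] (rule 2).
All other segments surface unchanged.

4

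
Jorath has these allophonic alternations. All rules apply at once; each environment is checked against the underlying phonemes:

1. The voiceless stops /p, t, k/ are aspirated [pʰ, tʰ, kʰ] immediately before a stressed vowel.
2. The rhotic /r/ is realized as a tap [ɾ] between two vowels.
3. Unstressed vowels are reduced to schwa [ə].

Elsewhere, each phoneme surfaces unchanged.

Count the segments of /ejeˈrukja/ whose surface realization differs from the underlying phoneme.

4

Segments that undergo a rule: /e/ → [ə] (rule 3); /e/ → [ə] (rule 3); /r/ → [ɾ] (rule 2); /a/ → [ə] (rule 3).
All other segments surface unchanged.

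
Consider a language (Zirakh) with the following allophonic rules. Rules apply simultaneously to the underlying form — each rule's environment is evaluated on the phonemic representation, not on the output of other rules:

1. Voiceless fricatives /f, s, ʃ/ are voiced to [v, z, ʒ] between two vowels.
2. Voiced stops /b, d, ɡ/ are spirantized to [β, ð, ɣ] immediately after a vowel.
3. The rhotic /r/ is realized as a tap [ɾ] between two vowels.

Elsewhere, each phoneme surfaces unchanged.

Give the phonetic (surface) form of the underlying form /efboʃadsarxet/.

[efboʒaðsarxet]

/f/ (between /e/ and /b/): rule 1 targets it, but not between two vowels → unchanged [f].
/b/ (between /f/ and /o/): rule 2 targets it, but not immediately after a vowel → unchanged [b].
/ʃ/ — between /o/ and /a/, between two vowels — surfaces as [ʒ] (rule 1).
/d/ (between /a/ and /s/): immediately after a vowel, so rule 2 applies → [ð].
/s/ (between /d/ and /a/): rule 1 targets it, but not between two vowels → unchanged [s].
/r/ (between /a/ and /x/) is in the target of rule 3 but the environment (between two vowels) is not met → [r].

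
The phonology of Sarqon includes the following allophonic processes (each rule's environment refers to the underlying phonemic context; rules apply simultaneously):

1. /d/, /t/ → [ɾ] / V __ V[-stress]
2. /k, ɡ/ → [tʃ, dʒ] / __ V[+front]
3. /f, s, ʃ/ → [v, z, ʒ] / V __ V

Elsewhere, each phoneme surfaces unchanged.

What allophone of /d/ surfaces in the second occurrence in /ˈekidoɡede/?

[ɾ]

/d/ (between /e/ and /e/) occurs between a vowel and a following unstressed vowel → [ɾ] by rule 1.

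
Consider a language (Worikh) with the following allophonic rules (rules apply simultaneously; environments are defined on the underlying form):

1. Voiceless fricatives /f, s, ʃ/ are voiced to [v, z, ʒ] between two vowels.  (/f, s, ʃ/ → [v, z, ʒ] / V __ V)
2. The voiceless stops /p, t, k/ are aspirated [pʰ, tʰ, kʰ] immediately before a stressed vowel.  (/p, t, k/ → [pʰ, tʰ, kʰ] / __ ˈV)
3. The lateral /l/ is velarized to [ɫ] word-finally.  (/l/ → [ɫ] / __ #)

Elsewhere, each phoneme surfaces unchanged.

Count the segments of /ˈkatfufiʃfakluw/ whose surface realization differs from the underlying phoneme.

2

Segments that undergo a rule: /k/ → [kʰ] (rule 2); /f/ → [v] (rule 1).
All other segments surface unchanged.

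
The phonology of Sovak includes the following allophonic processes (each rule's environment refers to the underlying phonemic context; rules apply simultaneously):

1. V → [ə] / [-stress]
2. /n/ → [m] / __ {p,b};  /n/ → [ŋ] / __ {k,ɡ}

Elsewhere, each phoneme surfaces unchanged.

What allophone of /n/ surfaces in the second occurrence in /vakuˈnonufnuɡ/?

/n/ — between /o/ and /u/; rule 2 does not apply here → [n].

[n]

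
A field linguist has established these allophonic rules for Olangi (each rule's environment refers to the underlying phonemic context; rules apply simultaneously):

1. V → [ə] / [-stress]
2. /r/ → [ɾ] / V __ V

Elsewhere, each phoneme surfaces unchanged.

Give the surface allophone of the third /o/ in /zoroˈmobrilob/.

[o]

/o/ (between /m/ and /b/) is in the target of rule 1 but the environment (in an unstressed syllable) is not met → [o].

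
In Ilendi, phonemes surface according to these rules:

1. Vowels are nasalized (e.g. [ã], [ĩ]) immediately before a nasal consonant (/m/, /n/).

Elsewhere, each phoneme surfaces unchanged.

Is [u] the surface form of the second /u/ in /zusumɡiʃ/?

No

/u/ (between /s/ and /m/) occurs before a nasal consonant → [ũ] by rule 1.
The actual realization is [ũ], not [u].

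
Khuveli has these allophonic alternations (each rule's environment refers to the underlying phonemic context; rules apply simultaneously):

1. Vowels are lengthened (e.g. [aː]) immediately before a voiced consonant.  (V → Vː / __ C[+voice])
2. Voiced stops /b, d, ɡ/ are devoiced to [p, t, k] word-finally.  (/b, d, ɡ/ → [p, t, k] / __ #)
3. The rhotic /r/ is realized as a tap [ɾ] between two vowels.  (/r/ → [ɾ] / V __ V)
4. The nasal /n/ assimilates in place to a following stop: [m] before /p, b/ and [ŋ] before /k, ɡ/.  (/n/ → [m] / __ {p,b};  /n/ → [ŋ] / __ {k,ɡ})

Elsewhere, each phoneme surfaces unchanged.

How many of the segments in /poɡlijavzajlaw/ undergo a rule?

5

Segments that undergo a rule: /o/ → [oː] (rule 1); /i/ → [iː] (rule 1); /a/ → [aː] (rule 1); /a/ → [aː] (rule 1); /a/ → [aː] (rule 1).
All other segments surface unchanged.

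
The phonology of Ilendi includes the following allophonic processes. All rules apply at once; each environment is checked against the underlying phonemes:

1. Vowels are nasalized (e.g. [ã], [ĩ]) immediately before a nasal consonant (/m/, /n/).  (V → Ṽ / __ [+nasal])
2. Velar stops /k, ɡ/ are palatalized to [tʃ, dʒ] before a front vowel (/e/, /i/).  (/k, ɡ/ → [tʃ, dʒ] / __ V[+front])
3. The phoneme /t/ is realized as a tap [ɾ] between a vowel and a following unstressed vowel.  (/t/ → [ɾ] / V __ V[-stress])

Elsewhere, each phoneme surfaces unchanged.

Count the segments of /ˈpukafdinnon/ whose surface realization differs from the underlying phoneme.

Segments that undergo a rule: /i/ → [ĩ] (rule 1); /o/ → [õ] (rule 1).
All other segments surface unchanged.

2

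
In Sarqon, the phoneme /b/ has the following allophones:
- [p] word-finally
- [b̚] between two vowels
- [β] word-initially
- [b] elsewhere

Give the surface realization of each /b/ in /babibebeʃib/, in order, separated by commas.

Occurrence 1 (position 1): word-initially → [β].
Occurrence 2 (position 3): between two vowels → [b̚].
Occurrence 3 (position 5): between two vowels → [b̚].
Occurrence 4 (position 7): between two vowels → [b̚].
Occurrence 5 (position 11): word-finally → [p].

[β], [b̚], [b̚], [b̚], [p]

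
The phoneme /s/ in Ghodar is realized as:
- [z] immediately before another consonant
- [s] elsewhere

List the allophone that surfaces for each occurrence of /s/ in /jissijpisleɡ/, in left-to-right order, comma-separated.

[z], [s], [z]

Occurrence 1 (position 3): immediately before another consonant → [z].
Occurrence 2 (position 4): no conditioning environment matches → elsewhere allophone [s].
Occurrence 3 (position 9): immediately before another consonant → [z].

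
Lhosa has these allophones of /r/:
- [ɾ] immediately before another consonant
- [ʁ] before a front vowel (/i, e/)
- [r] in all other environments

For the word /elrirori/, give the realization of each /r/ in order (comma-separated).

Occurrence 1 (position 3): before a front vowel (/i, e/) → [ʁ].
Occurrence 2 (position 5): no conditioning environment matches → elsewhere allophone [r].
Occurrence 3 (position 7): before a front vowel (/i, e/) → [ʁ].

[ʁ], [r], [ʁ]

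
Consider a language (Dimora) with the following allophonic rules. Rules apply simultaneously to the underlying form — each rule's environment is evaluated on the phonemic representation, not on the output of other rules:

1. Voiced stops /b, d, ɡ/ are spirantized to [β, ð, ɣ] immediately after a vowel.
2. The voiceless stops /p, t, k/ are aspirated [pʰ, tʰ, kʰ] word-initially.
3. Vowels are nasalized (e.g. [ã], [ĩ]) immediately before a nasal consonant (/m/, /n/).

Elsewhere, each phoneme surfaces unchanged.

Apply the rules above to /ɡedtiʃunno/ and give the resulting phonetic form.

/ɡ/ (word-initial): rule 1 targets it, but not immediately after a vowel → unchanged [ɡ].
/e/ (between /ɡ/ and /d/) fails the environment for rule 3, so it stays [e].
/d/ — between /e/ and /t/, immediately after a vowel — surfaces as [ð] (rule 1).
/t/ (between /d/ and /i/) is in the target of rule 2 but the environment (word-initially) is not met → [t].
/i/ — between /t/ and /ʃ/; rule 3 does not apply here → [i].
/u/ (between /ʃ/ and /n/): before a nasal consonant, so rule 3 applies → [ũ].
/o/ (word-final): rule 3 targets it, but not before a nasal consonant → unchanged [o].

[ɡeðtiʃũnno]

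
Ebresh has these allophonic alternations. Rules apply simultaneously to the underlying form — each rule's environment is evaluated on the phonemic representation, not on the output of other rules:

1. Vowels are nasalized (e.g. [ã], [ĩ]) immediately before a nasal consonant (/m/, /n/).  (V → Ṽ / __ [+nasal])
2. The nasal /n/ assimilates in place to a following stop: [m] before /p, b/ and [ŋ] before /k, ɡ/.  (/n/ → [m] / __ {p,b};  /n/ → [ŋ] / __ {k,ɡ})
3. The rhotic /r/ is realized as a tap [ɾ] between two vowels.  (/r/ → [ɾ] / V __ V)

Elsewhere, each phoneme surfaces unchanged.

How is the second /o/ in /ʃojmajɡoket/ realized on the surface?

/o/ (between /ɡ/ and /k/) is in the target of rule 1 but the environment (before a nasal consonant) is not met → [o].

[o]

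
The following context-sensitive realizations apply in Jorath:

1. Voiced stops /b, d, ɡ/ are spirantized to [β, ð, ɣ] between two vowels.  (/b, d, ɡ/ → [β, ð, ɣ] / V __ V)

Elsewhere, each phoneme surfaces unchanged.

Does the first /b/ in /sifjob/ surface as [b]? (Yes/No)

Yes

/b/ (word-final): rule 1 targets it, but not between two vowels → unchanged [b].
The actual realization is [b], which matches [b].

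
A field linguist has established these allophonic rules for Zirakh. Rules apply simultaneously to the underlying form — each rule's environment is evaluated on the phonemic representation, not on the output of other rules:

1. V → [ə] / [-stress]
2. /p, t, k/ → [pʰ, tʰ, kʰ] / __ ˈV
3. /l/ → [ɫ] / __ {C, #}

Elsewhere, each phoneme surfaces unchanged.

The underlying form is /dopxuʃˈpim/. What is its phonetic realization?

/d/ — not in any rule's target class → [d].
/o/ meets the environment for rule 1 (in an unstressed syllable) → [ə].
/p/ (between /o/ and /x/) is in the target of rule 2 but the environment (immediately before a stressed vowel) is not met → [p].
/x/ (between /p/ and /u/) is unaffected → [x].
/u/ (between /x/ and /ʃ/): in an unstressed syllable, so rule 1 applies → [ə].
/ʃ/ — not in any rule's target class → [ʃ].
/p/ — between /ʃ/ and /i/, immediately before a stressed vowel — surfaces as [pʰ] (rule 2).
/i/ (between /p/ and /m/): rule 1 targets it, but not in an unstressed syllable → unchanged [i].
/m/ stays [m].

[dəpxəʃˈpʰim]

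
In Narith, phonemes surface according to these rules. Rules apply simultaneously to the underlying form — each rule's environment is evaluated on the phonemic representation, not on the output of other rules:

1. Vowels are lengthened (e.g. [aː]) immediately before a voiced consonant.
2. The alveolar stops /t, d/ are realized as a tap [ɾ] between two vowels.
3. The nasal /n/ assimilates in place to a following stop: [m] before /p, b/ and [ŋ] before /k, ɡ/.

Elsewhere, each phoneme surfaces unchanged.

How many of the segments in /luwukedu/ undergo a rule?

3

Segments that undergo a rule: /u/ → [uː] (rule 1); /e/ → [eː] (rule 1); /d/ → [ɾ] (rule 2).
All other segments surface unchanged.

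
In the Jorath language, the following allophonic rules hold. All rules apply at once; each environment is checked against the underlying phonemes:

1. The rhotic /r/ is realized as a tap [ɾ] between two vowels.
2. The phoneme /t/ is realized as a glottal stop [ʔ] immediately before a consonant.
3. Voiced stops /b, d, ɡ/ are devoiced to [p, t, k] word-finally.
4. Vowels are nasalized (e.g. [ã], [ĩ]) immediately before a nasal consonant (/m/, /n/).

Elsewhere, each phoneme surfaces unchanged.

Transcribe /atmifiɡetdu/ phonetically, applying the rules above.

[aʔmifiɡeʔdu]

/a/ (word-initial) fails the environment for rule 4, so it stays [a].
/t/ (between /a/ and /m/): immediately before a consonant, so rule 2 applies → [ʔ].
/i/ (between /m/ and /f/) fails the environment for rule 4, so it stays [i].
/i/ — between /f/ and /ɡ/; rule 4 does not apply here → [i].
/ɡ/ (between /i/ and /e/) fails the environment for rule 3, so it stays [ɡ].
/e/ (between /ɡ/ and /t/) is in the target of rule 4 but the environment (before a nasal consonant) is not met → [e].
/t/ — between /e/ and /d/, immediately before a consonant — surfaces as [ʔ] (rule 2).
/d/ (between /t/ and /u/) is in the target of rule 3 but the environment (word-finally) is not met → [d].
/u/ (word-final) fails the environment for rule 4, so it stays [u].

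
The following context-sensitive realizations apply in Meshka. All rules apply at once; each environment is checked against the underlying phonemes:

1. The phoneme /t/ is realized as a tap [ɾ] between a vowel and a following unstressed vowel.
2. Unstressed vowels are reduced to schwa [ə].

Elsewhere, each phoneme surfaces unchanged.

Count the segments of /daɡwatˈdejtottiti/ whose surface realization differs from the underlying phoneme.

6

Segments that undergo a rule: /a/ → [ə] (rule 2); /a/ → [ə] (rule 2); /o/ → [ə] (rule 2); /i/ → [ə] (rule 2); /t/ → [ɾ] (rule 1); /i/ → [ə] (rule 2).
All other segments surface unchanged.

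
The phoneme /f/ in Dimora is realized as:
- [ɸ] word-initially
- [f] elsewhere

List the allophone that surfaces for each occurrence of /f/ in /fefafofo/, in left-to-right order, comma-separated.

[ɸ], [f], [f], [f]

Occurrence 1 (position 1): word-initially → [ɸ].
Occurrence 2 (position 3): no conditioning environment matches → elsewhere allophone [f].
Occurrence 3 (position 5): no conditioning environment matches → elsewhere allophone [f].
Occurrence 4 (position 7): no conditioning environment matches → elsewhere allophone [f].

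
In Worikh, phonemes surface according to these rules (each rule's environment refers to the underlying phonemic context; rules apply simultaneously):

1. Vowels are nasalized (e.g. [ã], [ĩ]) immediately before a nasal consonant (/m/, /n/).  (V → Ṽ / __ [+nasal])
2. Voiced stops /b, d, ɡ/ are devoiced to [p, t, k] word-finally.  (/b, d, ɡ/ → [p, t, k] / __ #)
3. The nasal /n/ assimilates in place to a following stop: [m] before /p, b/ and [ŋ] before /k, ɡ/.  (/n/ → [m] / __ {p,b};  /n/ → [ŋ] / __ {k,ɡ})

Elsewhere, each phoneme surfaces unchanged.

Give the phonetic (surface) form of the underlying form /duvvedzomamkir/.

[duvvedzõmãmkir]

/d/ (word-initial): rule 2 targets it, but not word-finally → unchanged [d].
/u/ (between /d/ and /v/) fails the environment for rule 1, so it stays [u].
/v/ — not in any rule's target class → [v].
/v/ (between /v/ and /e/) is unaffected → [v].
/e/ (between /v/ and /d/) fails the environment for rule 1, so it stays [e].
/d/ (between /e/ and /z/) fails the environment for rule 2, so it stays [d].
/z/ (between /d/ and /o/): no rule targets it → [z].
/o/ — between /z/ and /m/, before a nasal consonant — surfaces as [õ] (rule 1).
/m/ (between /o/ and /a/) is unaffected → [m].
Rule 1 applies to /a/ (between /m/ and /m/: before a nasal consonant) → [ã].
/m/ (between /a/ and /k/) is unaffected → [m].
/k/ — not in any rule's target class → [k].
/i/ (between /k/ and /r/): rule 1 targets it, but not before a nasal consonant → unchanged [i].
/r/ — not in any rule's target class → [r].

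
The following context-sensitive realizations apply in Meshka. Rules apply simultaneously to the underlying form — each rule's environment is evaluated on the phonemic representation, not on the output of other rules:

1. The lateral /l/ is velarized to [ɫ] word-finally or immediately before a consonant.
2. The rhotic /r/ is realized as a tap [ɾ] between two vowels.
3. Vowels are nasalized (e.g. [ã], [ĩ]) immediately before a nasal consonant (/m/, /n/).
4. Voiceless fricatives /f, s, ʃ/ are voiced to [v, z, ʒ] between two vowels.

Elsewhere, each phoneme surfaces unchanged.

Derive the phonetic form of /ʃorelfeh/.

/ʃ/ (word-initial): rule 4 targets it, but not between two vowels → unchanged [ʃ].
/o/ — between /ʃ/ and /r/; rule 3 does not apply here → [o].
/r/ meets the environment for rule 2 (between two vowels) → [ɾ].
/e/ (between /r/ and /l/) fails the environment for rule 3, so it stays [e].
/l/ — between /e/ and /f/, word-finally or immediately before a consonant — surfaces as [ɫ] (rule 1).
/f/ — between /l/ and /e/; rule 4 does not apply here → [f].
/e/ (between /f/ and /h/) is in the target of rule 3 but the environment (before a nasal consonant) is not met → [e].
/h/ (word-final): no rule targets it → [h].

[ʃoɾeɫfeh]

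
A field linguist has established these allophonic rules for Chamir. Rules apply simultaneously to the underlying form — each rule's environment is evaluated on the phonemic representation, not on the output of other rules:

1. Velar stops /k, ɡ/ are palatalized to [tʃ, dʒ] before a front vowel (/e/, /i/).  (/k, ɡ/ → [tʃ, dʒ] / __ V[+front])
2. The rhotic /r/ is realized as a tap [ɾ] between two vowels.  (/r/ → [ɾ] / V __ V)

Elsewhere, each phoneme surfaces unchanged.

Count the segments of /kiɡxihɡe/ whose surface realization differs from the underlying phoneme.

Segments that undergo a rule: /k/ → [tʃ] (rule 1); /ɡ/ → [dʒ] (rule 1).
All other segments surface unchanged.

2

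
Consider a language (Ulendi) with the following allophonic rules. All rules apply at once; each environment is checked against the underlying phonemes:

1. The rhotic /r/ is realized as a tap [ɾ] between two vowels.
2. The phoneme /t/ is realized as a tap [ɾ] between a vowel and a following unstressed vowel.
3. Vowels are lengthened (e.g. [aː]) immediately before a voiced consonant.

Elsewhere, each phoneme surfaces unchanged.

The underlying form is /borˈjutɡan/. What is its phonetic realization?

/b/ stays [b].
/o/ — between /b/ and /r/, before a voiced consonant — surfaces as [oː] (rule 3).
/r/ (between /o/ and /j/) is in the target of rule 1 but the environment (between two vowels) is not met → [r].
/j/ (between /r/ and /u/) is unaffected → [j].
/u/ (between /j/ and /t/) fails the environment for rule 3, so it stays [u].
/t/ (between /u/ and /ɡ/): rule 2 targets it, but not between a vowel and a following unstressed vowel → unchanged [t].
/ɡ/ (between /t/ and /a/) is unaffected → [ɡ].
Rule 3 applies to /a/ (between /ɡ/ and /n/: before a voiced consonant) → [aː].
/n/ stays [n].

[boːrˈjutɡaːn]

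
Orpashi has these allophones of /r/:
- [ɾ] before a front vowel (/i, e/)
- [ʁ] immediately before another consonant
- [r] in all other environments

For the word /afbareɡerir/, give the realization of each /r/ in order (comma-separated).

Occurrence 1 (position 5): before a front vowel (/i, e/) → [ɾ].
Occurrence 2 (position 9): before a front vowel (/i, e/) → [ɾ].
Occurrence 3 (position 11): no conditioning environment matches → elsewhere allophone [r].

[ɾ], [ɾ], [r]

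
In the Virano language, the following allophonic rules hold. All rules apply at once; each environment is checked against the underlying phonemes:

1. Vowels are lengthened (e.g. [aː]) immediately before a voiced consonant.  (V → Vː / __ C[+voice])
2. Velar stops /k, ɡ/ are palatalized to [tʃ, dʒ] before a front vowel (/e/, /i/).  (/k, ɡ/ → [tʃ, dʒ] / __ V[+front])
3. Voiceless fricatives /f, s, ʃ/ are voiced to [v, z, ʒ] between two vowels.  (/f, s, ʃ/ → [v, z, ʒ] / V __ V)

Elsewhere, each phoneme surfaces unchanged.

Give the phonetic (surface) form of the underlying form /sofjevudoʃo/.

/s/ (word-initial) is in the target of rule 3 but the environment (between two vowels) is not met → [s].
/o/ (between /s/ and /f/) is in the target of rule 1 but the environment (before a voiced consonant) is not met → [o].
/f/ (between /o/ and /j/) fails the environment for rule 3, so it stays [f].
/j/ stays [j].
/e/ — between /j/ and /v/, before a voiced consonant — surfaces as [eː] (rule 1).
/v/ (between /e/ and /u/) is unaffected → [v].
Rule 1 applies to /u/ (between /v/ and /d/: before a voiced consonant) → [uː].
/d/ (between /u/ and /o/) is unaffected → [d].
/o/ (between /d/ and /ʃ/) fails the environment for rule 1, so it stays [o].
/ʃ/ (between /o/ and /o/): between two vowels, so rule 3 applies → [ʒ].
/o/ (word-final) is in the target of rule 1 but the environment (before a voiced consonant) is not met → [o].

[sofjeːvuːdoʒo]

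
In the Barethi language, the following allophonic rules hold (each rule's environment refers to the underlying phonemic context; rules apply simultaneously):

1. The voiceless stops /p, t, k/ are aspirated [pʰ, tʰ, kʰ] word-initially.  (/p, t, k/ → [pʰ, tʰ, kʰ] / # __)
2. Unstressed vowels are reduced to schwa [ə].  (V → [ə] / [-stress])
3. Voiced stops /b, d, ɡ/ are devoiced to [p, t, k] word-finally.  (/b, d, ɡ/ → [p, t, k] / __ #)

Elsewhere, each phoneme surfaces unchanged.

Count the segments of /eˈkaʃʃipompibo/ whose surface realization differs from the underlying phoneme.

Segments that undergo a rule: /e/ → [ə] (rule 2); /i/ → [ə] (rule 2); /o/ → [ə] (rule 2); /i/ → [ə] (rule 2); /o/ → [ə] (rule 2).
All other segments surface unchanged.

5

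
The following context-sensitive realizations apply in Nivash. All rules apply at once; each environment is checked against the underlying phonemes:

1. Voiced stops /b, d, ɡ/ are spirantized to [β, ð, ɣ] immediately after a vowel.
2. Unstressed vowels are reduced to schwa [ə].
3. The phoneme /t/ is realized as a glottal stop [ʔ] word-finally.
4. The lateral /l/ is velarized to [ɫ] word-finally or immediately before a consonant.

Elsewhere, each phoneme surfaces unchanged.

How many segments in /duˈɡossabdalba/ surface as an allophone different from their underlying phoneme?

Segments that undergo a rule: /u/ → [ə] (rule 2); /ɡ/ → [ɣ] (rule 1); /a/ → [ə] (rule 2); /b/ → [β] (rule 1); /a/ → [ə] (rule 2); /l/ → [ɫ] (rule 4); /a/ → [ə] (rule 2).
All other segments surface unchanged.

7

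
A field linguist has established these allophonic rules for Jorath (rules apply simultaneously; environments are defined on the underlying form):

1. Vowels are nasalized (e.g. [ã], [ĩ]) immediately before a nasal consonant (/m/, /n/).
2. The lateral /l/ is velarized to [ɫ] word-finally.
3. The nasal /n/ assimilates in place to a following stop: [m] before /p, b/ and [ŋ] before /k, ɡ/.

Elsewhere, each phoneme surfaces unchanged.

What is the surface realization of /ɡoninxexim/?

[ɡõnĩnxexĩm]

/ɡ/ stays [ɡ].
/o/ meets the environment for rule 1 (before a nasal consonant) → [õ].
/n/ (between /o/ and /i/) is in the target of rule 3 but the environment (before a labial or velar stop) is not met → [n].
/i/ meets the environment for rule 1 (before a nasal consonant) → [ĩ].
/n/ (between /i/ and /x/) is in the target of rule 3 but the environment (before a labial or velar stop) is not met → [n].
/x/ (between /n/ and /e/) is unaffected → [x].
/e/ (between /x/ and /x/) is in the target of rule 1 but the environment (before a nasal consonant) is not met → [e].
/x/ (between /e/ and /i/) is unaffected → [x].
/i/ meets the environment for rule 1 (before a nasal consonant) → [ĩ].
/m/ stays [m].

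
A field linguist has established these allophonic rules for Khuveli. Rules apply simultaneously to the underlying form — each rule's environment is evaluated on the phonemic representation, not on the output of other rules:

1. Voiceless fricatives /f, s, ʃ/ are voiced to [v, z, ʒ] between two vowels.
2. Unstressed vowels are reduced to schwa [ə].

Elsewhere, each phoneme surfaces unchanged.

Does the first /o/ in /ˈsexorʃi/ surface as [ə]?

Rule 2 applies to /o/ (between /x/ and /r/: in an unstressed syllable) → [ə].
The actual realization is [ə], which matches [ə].

Yes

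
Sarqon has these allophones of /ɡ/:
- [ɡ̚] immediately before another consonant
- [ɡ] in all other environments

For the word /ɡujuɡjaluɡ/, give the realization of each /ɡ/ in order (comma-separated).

[ɡ], [ɡ̚], [ɡ]

Occurrence 1 (position 1): no conditioning environment matches → elsewhere allophone [ɡ].
Occurrence 2 (position 5): immediately before another consonant → [ɡ̚].
Occurrence 3 (position 10): no conditioning environment matches → elsewhere allophone [ɡ].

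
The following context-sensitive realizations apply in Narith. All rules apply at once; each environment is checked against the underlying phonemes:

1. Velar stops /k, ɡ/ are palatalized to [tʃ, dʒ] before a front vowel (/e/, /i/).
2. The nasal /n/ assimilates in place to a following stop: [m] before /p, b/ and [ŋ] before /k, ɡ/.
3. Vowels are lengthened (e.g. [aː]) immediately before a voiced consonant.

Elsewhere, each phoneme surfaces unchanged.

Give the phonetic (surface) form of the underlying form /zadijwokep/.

[zaːdiːjwotʃep]

/z/ (word-initial) is unaffected → [z].
/a/ — between /z/ and /d/, before a voiced consonant — surfaces as [aː] (rule 3).
/d/ — not in any rule's target class → [d].
/i/ meets the environment for rule 3 (before a voiced consonant) → [iː].
/j/ (between /i/ and /w/) is unaffected → [j].
/w/ stays [w].
/o/ — between /w/ and /k/; rule 3 does not apply here → [o].
/k/ (between /o/ and /e/): before a front vowel, so rule 1 applies → [tʃ].
/e/ — between /k/ and /p/; rule 3 does not apply here → [e].
/p/ (word-final) is unaffected → [p].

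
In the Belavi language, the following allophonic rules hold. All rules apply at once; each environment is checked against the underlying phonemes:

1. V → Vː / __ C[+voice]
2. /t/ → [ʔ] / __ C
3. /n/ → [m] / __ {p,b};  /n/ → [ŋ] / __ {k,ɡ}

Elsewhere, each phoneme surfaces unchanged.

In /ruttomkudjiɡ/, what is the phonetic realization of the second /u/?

/u/ meets the environment for rule 1 (before a voiced consonant) → [uː].

[uː]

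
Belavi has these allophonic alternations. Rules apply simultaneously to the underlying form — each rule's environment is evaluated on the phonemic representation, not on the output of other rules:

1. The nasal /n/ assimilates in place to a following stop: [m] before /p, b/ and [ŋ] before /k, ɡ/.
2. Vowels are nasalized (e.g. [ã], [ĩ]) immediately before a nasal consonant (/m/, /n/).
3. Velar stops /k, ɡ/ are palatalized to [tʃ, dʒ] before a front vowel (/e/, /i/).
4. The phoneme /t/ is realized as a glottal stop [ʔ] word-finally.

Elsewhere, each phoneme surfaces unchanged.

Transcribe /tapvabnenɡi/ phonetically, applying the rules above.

/t/ (word-initial) is in the target of rule 4 but the environment (word-finally) is not met → [t].
/a/ (between /t/ and /p/): rule 2 targets it, but not before a nasal consonant → unchanged [a].
/p/ — not in any rule's target class → [p].
/v/ — not in any rule's target class → [v].
/a/ (between /v/ and /b/) is in the target of rule 2 but the environment (before a nasal consonant) is not met → [a].
/b/ — not in any rule's target class → [b].
/n/ (between /b/ and /e/) fails the environment for rule 1, so it stays [n].
Rule 2 applies to /e/ (between /n/ and /n/: before a nasal consonant) → [ẽ].
/n/ (between /e/ and /ɡ/) occurs before a labial or velar stop → [ŋ] by rule 1.
/ɡ/ (between /n/ and /i/) occurs before a front vowel → [dʒ] by rule 3.
/i/ (word-final): rule 2 targets it, but not before a nasal consonant → unchanged [i].

[tapvabnẽŋdʒi]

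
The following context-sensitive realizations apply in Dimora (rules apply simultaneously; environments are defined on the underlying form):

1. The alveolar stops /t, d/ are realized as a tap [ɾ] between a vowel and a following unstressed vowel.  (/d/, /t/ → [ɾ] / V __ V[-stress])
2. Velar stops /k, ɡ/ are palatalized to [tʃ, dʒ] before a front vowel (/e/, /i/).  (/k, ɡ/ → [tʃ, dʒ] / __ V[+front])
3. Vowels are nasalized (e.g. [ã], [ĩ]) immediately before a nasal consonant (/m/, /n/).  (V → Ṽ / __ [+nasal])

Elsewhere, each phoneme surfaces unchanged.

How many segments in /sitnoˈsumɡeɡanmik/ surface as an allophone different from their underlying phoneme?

3

Segments that undergo a rule: /u/ → [ũ] (rule 3); /ɡ/ → [dʒ] (rule 2); /a/ → [ã] (rule 3).
All other segments surface unchanged.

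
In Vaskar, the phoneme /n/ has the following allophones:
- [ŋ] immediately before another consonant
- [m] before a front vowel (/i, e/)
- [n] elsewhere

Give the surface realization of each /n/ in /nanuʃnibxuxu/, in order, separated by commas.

Occurrence 1 (position 1): no conditioning environment matches → elsewhere allophone [n].
Occurrence 2 (position 3): no conditioning environment matches → elsewhere allophone [n].
Occurrence 3 (position 6): before a front vowel (/i, e/) → [m].

[n], [n], [m]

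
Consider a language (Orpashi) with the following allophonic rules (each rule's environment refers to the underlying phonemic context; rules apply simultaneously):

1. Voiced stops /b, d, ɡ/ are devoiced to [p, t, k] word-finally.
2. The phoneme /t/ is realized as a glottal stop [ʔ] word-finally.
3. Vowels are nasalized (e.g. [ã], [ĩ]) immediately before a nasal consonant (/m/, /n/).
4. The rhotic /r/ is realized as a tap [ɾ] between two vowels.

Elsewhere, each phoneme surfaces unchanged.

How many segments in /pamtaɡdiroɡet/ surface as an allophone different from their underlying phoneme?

Segments that undergo a rule: /a/ → [ã] (rule 3); /r/ → [ɾ] (rule 4); /t/ → [ʔ] (rule 2).
All other segments surface unchanged.

3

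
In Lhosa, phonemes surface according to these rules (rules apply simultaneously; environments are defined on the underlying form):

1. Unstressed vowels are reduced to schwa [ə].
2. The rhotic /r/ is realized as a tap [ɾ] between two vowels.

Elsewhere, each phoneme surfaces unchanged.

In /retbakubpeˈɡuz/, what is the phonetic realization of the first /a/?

[ə]

/a/ (between /b/ and /k/): in an unstressed syllable, so rule 1 applies → [ə].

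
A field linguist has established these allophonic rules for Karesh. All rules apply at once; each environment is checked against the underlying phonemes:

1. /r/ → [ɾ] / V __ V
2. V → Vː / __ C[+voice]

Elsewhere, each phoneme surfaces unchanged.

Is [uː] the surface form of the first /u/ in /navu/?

No

/u/ (word-final) is in the target of rule 2 but the environment (before a voiced consonant) is not met → [u].
The actual realization is [u], not [uː].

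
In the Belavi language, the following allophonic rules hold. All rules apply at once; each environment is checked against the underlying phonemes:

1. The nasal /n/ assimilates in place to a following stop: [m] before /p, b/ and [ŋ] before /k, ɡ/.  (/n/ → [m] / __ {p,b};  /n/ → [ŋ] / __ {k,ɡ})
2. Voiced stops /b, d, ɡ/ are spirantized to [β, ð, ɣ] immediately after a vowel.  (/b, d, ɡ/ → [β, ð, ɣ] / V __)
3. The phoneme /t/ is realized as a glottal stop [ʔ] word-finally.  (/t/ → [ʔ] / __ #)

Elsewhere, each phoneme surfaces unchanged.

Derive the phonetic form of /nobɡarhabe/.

/n/ (word-initial) is in the target of rule 1 but the environment (before a labial or velar stop) is not met → [n].
/b/ — between /o/ and /ɡ/, immediately after a vowel — surfaces as [β] (rule 2).
/ɡ/ (between /b/ and /a/) is in the target of rule 2 but the environment (immediately after a vowel) is not met → [ɡ].
/b/ — between /a/ and /e/, immediately after a vowel — surfaces as [β] (rule 2).

[noβɡarhaβe]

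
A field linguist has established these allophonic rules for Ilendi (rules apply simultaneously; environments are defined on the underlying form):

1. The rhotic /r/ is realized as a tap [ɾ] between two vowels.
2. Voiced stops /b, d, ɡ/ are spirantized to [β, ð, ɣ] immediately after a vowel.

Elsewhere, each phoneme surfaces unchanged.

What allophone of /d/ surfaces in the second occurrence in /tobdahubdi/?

[d]

/d/ (between /b/ and /i/) is in the target of rule 2 but the environment (immediately after a vowel) is not met → [d].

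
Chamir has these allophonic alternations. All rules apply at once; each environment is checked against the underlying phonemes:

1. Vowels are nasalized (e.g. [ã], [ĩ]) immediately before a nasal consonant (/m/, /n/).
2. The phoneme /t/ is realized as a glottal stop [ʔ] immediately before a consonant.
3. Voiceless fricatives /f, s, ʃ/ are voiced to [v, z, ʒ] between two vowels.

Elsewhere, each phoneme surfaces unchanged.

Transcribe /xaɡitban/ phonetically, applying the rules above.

/x/ (word-initial): no rule targets it → [x].
/a/ (between /x/ and /ɡ/) fails the environment for rule 1, so it stays [a].
/ɡ/ (between /a/ and /i/) is unaffected → [ɡ].
/i/ (between /ɡ/ and /t/) is in the target of rule 1 but the environment (before a nasal consonant) is not met → [i].
Rule 2 applies to /t/ (between /i/ and /b/: immediately before a consonant) → [ʔ].
/b/ stays [b].
/a/ (between /b/ and /n/): before a nasal consonant, so rule 1 applies → [ã].
/n/ (word-final): no rule targets it → [n].

[xaɡiʔbãn]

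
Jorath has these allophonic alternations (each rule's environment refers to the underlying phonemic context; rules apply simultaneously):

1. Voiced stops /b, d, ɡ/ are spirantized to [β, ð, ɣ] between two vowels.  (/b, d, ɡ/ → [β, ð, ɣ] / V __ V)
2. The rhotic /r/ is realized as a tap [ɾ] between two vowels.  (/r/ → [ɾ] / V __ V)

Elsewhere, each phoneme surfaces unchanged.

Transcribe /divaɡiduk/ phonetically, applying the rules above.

/d/ (word-initial): rule 1 targets it, but not between two vowels → unchanged [d].
/i/ — not in any rule's target class → [i].
/v/ (between /i/ and /a/): no rule targets it → [v].
/a/ (between /v/ and /ɡ/) is unaffected → [a].
/ɡ/ — between /a/ and /i/, between two vowels — surfaces as [ɣ] (rule 1).
/i/ — not in any rule's target class → [i].
/d/ — between /i/ and /u/, between two vowels — surfaces as [ð] (rule 1).
/u/ (between /d/ and /k/) is unaffected → [u].
/k/ stays [k].

[divaɣiðuk]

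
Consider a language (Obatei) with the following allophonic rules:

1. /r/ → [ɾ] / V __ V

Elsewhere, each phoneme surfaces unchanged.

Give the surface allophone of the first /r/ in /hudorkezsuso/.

/r/ — between /o/ and /k/; rule 1 does not apply here → [r].

[r]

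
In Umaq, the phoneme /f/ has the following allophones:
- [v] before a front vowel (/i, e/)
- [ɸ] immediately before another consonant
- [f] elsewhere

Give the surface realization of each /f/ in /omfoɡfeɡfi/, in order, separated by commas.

Occurrence 1 (position 3): no conditioning environment matches → elsewhere allophone [f].
Occurrence 2 (position 6): before a front vowel (/i, e/) → [v].
Occurrence 3 (position 9): before a front vowel (/i, e/) → [v].

[f], [v], [v]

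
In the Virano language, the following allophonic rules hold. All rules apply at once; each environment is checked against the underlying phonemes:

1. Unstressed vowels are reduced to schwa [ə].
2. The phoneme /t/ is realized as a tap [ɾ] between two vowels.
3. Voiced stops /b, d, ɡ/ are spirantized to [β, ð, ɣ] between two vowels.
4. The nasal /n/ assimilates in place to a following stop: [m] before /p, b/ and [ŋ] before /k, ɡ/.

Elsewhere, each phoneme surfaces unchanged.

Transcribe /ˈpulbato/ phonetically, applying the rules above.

/u/ (between /p/ and /l/) is in the target of rule 1 but the environment (in an unstressed syllable) is not met → [u].
/b/ (between /l/ and /a/) fails the environment for rule 3, so it stays [b].
/a/ (between /b/ and /t/) occurs in an unstressed syllable → [ə] by rule 1.
Rule 2 applies to /t/ (between /a/ and /o/: between two vowels) → [ɾ].
Rule 1 applies to /o/ (word-final: in an unstressed syllable) → [ə].

[ˈpulbəɾə]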